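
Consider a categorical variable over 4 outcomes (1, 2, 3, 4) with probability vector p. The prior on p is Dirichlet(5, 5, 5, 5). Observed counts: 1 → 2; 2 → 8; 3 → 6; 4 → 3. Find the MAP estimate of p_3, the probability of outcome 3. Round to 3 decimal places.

MAP estimate: 0.286

The posterior is Dirichlet(αᵢ + nᵢ) = Dirichlet(7, 13, 11, 8).
For a Dirichlet(a₁,…,a_K) with all aᵢ > 1, the mode has j-th component (aⱼ − 1)/(Σaᵢ − K).
Here Σaᵢ = 39 and K = 4, so p_3 = (11 − 1)/(39 − 4) = 10/35 ≈ 0.286.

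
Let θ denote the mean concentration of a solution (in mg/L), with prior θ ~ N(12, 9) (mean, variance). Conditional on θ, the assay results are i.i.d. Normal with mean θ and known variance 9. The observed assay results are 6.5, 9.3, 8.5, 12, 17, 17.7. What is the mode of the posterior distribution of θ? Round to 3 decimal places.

θ̂_MAP = 11.857

n = 6; x̄ = (6.5 + 9.3 + 8.5 + 12 + 17 + 17.7)/6 = 71/6 = 71/6 ≈ 11.8333.
For a Normal prior and Normal likelihood with known variance, the posterior is Normal; its mode equals its mean, the precision-weighted average.
Prior precision 1/σ₀² = 1/9; data precision n/σ² = 6/9 = 2/3.
θ̂ = ((1/9)·12 + (2/3)·(71/6)) / (1/9 + 2/3) = (83/9)/(7/9) = 83/7 ≈ 11.857.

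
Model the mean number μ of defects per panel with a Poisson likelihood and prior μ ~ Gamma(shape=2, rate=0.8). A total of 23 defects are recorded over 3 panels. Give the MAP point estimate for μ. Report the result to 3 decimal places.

μ̂_MAP = 6.316

Σxᵢ = 23, n = 3.
Posterior ∝ μe^(−0.8μ) · μ^23e^(−3μ) = μ^24e^(−3.8μ), i.e. Gamma(shape=25, rate=3.8).
The mode of a Gamma(a, b) with a ≥ 1 (shape–rate) is (a−1)/b = 24/3.8 ≈ 6.316.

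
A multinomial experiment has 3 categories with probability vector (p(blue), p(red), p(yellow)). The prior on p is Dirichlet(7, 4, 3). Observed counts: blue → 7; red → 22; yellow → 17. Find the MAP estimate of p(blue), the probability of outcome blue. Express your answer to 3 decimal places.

The posterior is Dirichlet(αᵢ + nᵢ) = Dirichlet(14, 26, 20).
For a Dirichlet(a₁,…,a_K) with all aᵢ > 1, the mode has j-th component (aⱼ − 1)/(Σaᵢ − K).
Here Σaᵢ = 60 and K = 3, so p(blue) = (14 − 1)/(60 − 3) = 13/57 ≈ 0.228.

MAP estimate of p(blue) = 0.228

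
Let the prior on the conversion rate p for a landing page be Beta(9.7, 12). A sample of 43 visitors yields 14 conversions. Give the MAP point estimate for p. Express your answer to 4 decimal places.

p̂_MAP = 0.3620

Prior: Beta(9.7, 12).
Data: 14 successes in 43 trials. The binomial likelihood contributes p^14(1−p)^29, so the posterior is Beta(9.7+14, 12+29) = Beta(23.7, 41).
For Beta(a, b) with a, b > 1 the mode is (a−1)/(a+b−2) = 22.7/62.7 ≈ 0.3620.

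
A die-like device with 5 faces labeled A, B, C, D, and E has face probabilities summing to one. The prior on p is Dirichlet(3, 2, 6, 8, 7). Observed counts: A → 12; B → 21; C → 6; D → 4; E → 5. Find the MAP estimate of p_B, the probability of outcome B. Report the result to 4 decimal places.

MAP estimate of p_B = 0.3188

The posterior is Dirichlet(αᵢ + nᵢ) = Dirichlet(15, 23, 12, 12, 12).
For a Dirichlet(a₁,…,a_K) with all aᵢ > 1, the mode has j-th component (aⱼ − 1)/(Σaᵢ − K).
Here Σaᵢ = 74 and K = 5, so p_B = (23 − 1)/(74 − 5) = 22/69 ≈ 0.3188.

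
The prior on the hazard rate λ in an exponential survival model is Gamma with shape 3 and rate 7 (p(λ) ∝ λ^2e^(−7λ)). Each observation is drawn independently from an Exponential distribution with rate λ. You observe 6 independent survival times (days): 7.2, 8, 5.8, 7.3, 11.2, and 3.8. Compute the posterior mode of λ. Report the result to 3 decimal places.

λ̂_MAP = 0.159

The Exponential(rate=λ) likelihood is ∝ λ^n e^(−λΣtᵢ). Here n = 6 and Σtᵢ = 7.2 + 8 + 5.8 + 7.3 + 11.2 + 3.8 = 43.3.
Posterior ∝ λ^2e^(−7λ) · λ^6e^(−43.3λ) = λ^8e^(−50.3λ), i.e. Gamma(9, 50.3).
Mode = (a−1)/b = 8/50.3 ≈ 0.159.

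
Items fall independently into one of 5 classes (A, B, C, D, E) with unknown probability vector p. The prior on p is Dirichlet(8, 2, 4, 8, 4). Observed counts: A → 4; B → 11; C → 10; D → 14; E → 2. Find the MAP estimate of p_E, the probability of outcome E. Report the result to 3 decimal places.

The posterior is Dirichlet(αᵢ + nᵢ) = Dirichlet(12, 13, 14, 22, 6).
For a Dirichlet(a₁,…,a_K) with all aᵢ > 1, the mode has j-th component (aⱼ − 1)/(Σaᵢ − K).
Here Σaᵢ = 67 and K = 5, so p_E = (6 − 1)/(67 − 5) = 5/62 ≈ 0.081.

MAP estimate of p_E = 0.081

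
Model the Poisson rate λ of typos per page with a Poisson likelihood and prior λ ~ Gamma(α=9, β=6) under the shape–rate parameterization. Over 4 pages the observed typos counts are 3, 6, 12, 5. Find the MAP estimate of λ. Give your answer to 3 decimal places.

λ̂_MAP = 3.400

Σxᵢ = 3+6+12+5 = 26, with n = 4.
Posterior ∝ λ^8e^(−6λ) · λ^26e^(−4λ) = λ^34e^(−10λ), i.e. Gamma(shape=35, rate=10).
The mode of a Gamma(a, b) with a ≥ 1 (shape–rate) is (a−1)/b = 34/10 ≈ 3.400.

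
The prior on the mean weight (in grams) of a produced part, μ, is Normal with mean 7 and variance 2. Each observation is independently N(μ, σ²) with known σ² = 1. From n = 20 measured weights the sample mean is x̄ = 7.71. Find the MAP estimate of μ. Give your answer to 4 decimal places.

n = 20, x̄ = 7.71.
For a Normal prior and Normal likelihood with known variance, the posterior is Normal; its mode equals its mean, the precision-weighted average.
Prior precision 1/σ₀² = 1/2 = 0.5; data precision n/σ² = 20/1 = 20.
μ̂ = (0.5·7 + 20·7.71) / (0.5 + 20) = 157.7/20.5 = 1577/205 ≈ 7.6927.

μ̂_MAP = 7.6927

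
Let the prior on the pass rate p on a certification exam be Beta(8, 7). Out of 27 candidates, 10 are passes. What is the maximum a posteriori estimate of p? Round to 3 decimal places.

p̂_MAP = 0.425

Prior: Beta(8, 7).
Data: 10 successes in 27 trials. The binomial likelihood contributes p^10(1−p)^17, so the posterior is Beta(8+10, 7+17) = Beta(18, 24).
For Beta(a, b) with a, b > 1 the mode is (a−1)/(a+b−2) = 17/40 ≈ 0.425.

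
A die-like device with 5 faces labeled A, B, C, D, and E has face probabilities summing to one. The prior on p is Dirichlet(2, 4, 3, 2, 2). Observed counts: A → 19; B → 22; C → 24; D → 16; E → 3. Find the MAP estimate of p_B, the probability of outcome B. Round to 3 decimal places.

MAP estimate of p_B = 0.272

The posterior is Dirichlet(αᵢ + nᵢ) = Dirichlet(21, 26, 27, 18, 5).
For a Dirichlet(a₁,…,a_K) with all aᵢ > 1, the mode has j-th component (aⱼ − 1)/(Σaᵢ − K).
Here Σaᵢ = 97 and K = 5, so p_B = (26 − 1)/(97 − 5) = 25/92 ≈ 0.272.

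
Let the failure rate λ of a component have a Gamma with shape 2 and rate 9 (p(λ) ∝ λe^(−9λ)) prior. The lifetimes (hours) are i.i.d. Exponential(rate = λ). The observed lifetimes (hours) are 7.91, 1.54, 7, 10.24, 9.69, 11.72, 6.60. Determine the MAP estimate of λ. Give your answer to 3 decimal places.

The Exponential(rate=λ) likelihood is ∝ λ^n e^(−λΣtᵢ). Here n = 7 and Σtᵢ = 7.91 + 1.54 + 7 + 10.24 + 9.69 + 11.72 + 6.60 = 54.70.
Posterior ∝ λe^(−9λ) · λ^7e^(−54.70λ) = λ^8e^(−63.70λ), i.e. Gamma(9, 63.70).
Mode = (a−1)/b = 8/63.70 ≈ 0.126.

λ̂_MAP = 0.126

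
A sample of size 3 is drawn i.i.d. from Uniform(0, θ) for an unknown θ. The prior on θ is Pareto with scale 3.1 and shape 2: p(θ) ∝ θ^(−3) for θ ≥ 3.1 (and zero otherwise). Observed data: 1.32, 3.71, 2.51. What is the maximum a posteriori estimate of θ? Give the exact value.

θ̂_MAP = 3.71

The Uniform(0, θ) likelihood is θ^(−n) for θ ≥ max(xᵢ), zero otherwise. Here max(xᵢ) = 3.71.
Posterior ∝ θ^(−3) · θ^(−3) = θ^(−6) on θ ≥ max(3.1, 3.71) = 3.71.
This density is strictly decreasing in θ, so the posterior mode lies at the lower boundary of the support.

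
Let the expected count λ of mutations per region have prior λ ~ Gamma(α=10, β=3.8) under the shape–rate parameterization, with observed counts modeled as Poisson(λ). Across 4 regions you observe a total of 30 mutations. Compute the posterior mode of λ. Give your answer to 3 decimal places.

λ̂_MAP = 5.000

Σxᵢ = 30, n = 4.
Posterior ∝ λ^9e^(−3.8λ) · λ^30e^(−4λ) = λ^39e^(−7.8λ), i.e. Gamma(shape=40, rate=7.8).
The mode of a Gamma(a, b) with a ≥ 1 (shape–rate) is (a−1)/b = 39/7.8 ≈ 5.000.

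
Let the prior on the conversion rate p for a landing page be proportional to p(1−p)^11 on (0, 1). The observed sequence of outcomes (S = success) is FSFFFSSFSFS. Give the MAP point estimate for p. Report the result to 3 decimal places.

The prior density ∝ p(1−p)^11 is the kernel of Beta(2, 12).
Data: 5 successes in 11 trials (from the sequence). The binomial likelihood contributes p^5(1−p)^6, so the posterior is Beta(2+5, 12+6) = Beta(7, 18).
For Beta(a, b) with a, b > 1 the mode is (a−1)/(a+b−2) = 6/23 ≈ 0.261.

p̂_MAP = 0.261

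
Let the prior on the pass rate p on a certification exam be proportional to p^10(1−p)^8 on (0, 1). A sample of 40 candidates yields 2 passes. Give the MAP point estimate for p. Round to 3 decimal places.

The prior density ∝ p^10(1−p)^8 is the kernel of Beta(11, 9).
Data: 2 successes in 40 trials. The binomial likelihood contributes p^2(1−p)^38, so the posterior is Beta(11+2, 9+38) = Beta(13, 47).
For Beta(a, b) with a, b > 1 the mode is (a−1)/(a+b−2) = 12/58 ≈ 0.207.

p̂_MAP = 0.207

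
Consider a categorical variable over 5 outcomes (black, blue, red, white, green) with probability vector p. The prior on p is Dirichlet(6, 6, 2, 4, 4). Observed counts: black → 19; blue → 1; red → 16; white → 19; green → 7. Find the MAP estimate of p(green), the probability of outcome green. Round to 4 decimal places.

The posterior is Dirichlet(αᵢ + nᵢ) = Dirichlet(25, 7, 18, 23, 11).
For a Dirichlet(a₁,…,a_K) with all aᵢ > 1, the mode has j-th component (aⱼ − 1)/(Σaᵢ − K).
Here Σaᵢ = 84 and K = 5, so p(green) = (11 − 1)/(84 − 5) = 10/79 ≈ 0.1266.

MAP estimate of p(green) = 0.1266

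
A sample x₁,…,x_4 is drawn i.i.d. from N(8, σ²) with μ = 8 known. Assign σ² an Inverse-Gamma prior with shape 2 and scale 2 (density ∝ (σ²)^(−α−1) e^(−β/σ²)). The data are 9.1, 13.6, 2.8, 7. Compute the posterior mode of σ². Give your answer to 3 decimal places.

Sum of squared deviations about the known mean: SS = (9.1−8)² + (13.6−8)² + (2.8−8)² + (7−8)² = 60.61.
The Normal likelihood contributes (σ²)^(−n/2) exp(−SS/(2σ²)), so the posterior is Inverse-Gamma(α + n/2, β + SS/2) = Inverse-Gamma(4, 32.305).
The mode of Inverse-Gamma(a, b) is b/(a+1) = 32.305/5 ≈ 6.461.

σ̂²_MAP = 6.461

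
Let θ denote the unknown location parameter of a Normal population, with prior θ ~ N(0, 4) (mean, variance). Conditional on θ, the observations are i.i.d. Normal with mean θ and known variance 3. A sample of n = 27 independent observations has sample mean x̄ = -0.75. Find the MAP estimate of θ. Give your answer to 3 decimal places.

n = 27, x̄ = -0.75.
For a Normal prior and Normal likelihood with known variance, the posterior is Normal; its mode equals its mean, the precision-weighted average.
Prior precision 1/σ₀² = 1/4 = 0.25; data precision n/σ² = 27/3 = 9.
θ̂ = (0.25·0 + 9·(-0.75)) / (0.25 + 9) = (-6.75)/9.25 = -27/37 ≈ -0.730.

θ̂_MAP = -0.730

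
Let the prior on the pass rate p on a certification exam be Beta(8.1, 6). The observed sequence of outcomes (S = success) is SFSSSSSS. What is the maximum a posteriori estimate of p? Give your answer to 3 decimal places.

Prior: Beta(8.1, 6).
Data: 7 successes in 8 trials (from the sequence). The binomial likelihood contributes p^7(1−p)^1, so the posterior is Beta(8.1+7, 6+1) = Beta(15.1, 7).
For Beta(a, b) with a, b > 1 the mode is (a−1)/(a+b−2) = 14.1/20.1 ≈ 0.701.

p̂_MAP = 0.701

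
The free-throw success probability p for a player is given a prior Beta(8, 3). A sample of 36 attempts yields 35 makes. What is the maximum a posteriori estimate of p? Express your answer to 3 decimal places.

p̂_MAP = 0.933

Prior: Beta(8, 3).
Data: 35 successes in 36 trials. The binomial likelihood contributes p^35(1−p)^1, so the posterior is Beta(8+35, 3+1) = Beta(43, 4).
For Beta(a, b) with a, b > 1 the mode is (a−1)/(a+b−2) = 42/45 ≈ 0.933.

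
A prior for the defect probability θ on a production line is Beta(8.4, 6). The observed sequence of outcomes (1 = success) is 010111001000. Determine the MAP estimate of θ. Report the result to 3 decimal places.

Prior: Beta(8.4, 6).
Data: 5 successes in 12 trials (from the sequence). The binomial likelihood contributes θ^5(1−θ)^7, so the posterior is Beta(8.4+5, 6+7) = Beta(13.4, 13).
For Beta(a, b) with a, b > 1 the mode is (a−1)/(a+b−2) = 12.4/24.4 ≈ 0.508.

θ̂_MAP = 0.508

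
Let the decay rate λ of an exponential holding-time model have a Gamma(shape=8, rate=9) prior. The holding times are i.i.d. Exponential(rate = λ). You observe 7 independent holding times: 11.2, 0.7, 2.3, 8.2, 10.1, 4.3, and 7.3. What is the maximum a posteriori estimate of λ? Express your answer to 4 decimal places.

λ̂_MAP = 0.2637

The Exponential(rate=λ) likelihood is ∝ λ^n e^(−λΣtᵢ). Here n = 7 and Σtᵢ = 11.2 + 0.7 + 2.3 + 8.2 + 10.1 + 4.3 + 7.3 = 44.1.
Posterior ∝ λ^7e^(−9λ) · λ^7e^(−44.1λ) = λ^14e^(−53.1λ), i.e. Gamma(15, 53.1).
Mode = (a−1)/b = 14/53.1 ≈ 0.2637.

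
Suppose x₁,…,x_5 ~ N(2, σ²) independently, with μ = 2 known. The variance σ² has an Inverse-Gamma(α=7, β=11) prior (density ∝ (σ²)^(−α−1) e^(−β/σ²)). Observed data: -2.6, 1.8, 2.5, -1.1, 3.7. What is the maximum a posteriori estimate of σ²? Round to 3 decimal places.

σ̂²_MAP = 2.664

Sum of squared deviations about the known mean: SS = (-2.6−2)² + (1.8−2)² + (2.5−2)² + (-1.1−2)² + (3.7−2)² = 33.95.
The Normal likelihood contributes (σ²)^(−n/2) exp(−SS/(2σ²)), so the posterior is Inverse-Gamma(α + n/2, β + SS/2) = Inverse-Gamma(9.5, 27.975).
The mode of Inverse-Gamma(a, b) is b/(a+1) = 27.975/10.5 ≈ 2.664.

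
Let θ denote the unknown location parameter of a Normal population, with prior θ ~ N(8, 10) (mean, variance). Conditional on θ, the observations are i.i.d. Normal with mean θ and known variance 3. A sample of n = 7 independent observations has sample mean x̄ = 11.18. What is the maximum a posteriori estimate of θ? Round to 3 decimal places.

θ̂_MAP = 11.049

n = 7, x̄ = 11.18.
For a Normal prior and Normal likelihood with known variance, the posterior is Normal; its mode equals its mean, the precision-weighted average.
Prior precision 1/σ₀² = 1/10 = 0.1; data precision n/σ² = 7/3.
θ̂ = (0.1·8 + (7/3)·11.18) / (0.1 + 7/3) = (4033/150)/(73/30) = 4033/365 ≈ 11.049.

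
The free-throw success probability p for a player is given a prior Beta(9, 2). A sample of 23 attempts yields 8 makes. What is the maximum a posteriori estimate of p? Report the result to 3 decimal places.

p̂_MAP = 0.500

Prior: Beta(9, 2).
Data: 8 successes in 23 trials. The binomial likelihood contributes p^8(1−p)^15, so the posterior is Beta(9+8, 2+15) = Beta(17, 17).
For Beta(a, b) with a, b > 1 the mode is (a−1)/(a+b−2) = 16/32 ≈ 0.500.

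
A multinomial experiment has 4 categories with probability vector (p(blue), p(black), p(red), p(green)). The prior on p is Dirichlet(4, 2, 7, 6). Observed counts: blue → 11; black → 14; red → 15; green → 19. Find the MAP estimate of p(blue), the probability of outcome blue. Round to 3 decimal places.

MAP estimate of p(blue) = 0.189

The posterior is Dirichlet(αᵢ + nᵢ) = Dirichlet(15, 16, 22, 25).
For a Dirichlet(a₁,…,a_K) with all aᵢ > 1, the mode has j-th component (aⱼ − 1)/(Σaᵢ − K).
Here Σaᵢ = 78 and K = 4, so p(blue) = (15 − 1)/(78 − 4) = 14/74 ≈ 0.189.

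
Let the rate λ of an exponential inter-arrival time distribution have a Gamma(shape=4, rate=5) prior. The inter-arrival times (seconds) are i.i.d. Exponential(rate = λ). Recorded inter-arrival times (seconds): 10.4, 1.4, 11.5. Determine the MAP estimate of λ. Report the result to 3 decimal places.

The Exponential(rate=λ) likelihood is ∝ λ^n e^(−λΣtᵢ). Here n = 3 and Σtᵢ = 10.4 + 1.4 + 11.5 = 23.3.
Posterior ∝ λ^3e^(−5λ) · λ^3e^(−23.3λ) = λ^6e^(−28.3λ), i.e. Gamma(7, 28.3).
Mode = (a−1)/b = 6/28.3 ≈ 0.212.

λ̂_MAP = 0.212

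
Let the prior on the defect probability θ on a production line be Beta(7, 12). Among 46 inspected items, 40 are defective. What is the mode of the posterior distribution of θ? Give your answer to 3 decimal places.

θ̂_MAP = 0.730

Prior: Beta(7, 12).
Data: 40 successes in 46 trials. The binomial likelihood contributes θ^40(1−θ)^6, so the posterior is Beta(7+40, 12+6) = Beta(47, 18).
For Beta(a, b) with a, b > 1 the mode is (a−1)/(a+b−2) = 46/63 ≈ 0.730.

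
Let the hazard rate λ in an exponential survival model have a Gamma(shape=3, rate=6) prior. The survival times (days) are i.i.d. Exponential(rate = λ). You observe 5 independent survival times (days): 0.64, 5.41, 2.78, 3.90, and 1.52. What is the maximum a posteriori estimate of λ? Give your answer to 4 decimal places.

The Exponential(rate=λ) likelihood is ∝ λ^n e^(−λΣtᵢ). Here n = 5 and Σtᵢ = 0.64 + 5.41 + 2.78 + 3.90 + 1.52 = 14.25.
Posterior ∝ λ^2e^(−6λ) · λ^5e^(−14.25λ) = λ^7e^(−20.25λ), i.e. Gamma(8, 20.25).
Mode = (a−1)/b = 7/20.25 ≈ 0.3457.

λ̂_MAP = 0.3457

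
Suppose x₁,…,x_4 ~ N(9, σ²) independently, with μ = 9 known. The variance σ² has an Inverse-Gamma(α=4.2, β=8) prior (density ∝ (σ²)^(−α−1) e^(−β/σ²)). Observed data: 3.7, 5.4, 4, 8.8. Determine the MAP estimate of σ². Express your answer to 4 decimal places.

Sum of squared deviations about the known mean: SS = (3.7−9)² + (5.4−9)² + (4−9)² + (8.8−9)² = 66.09.
The Normal likelihood contributes (σ²)^(−n/2) exp(−SS/(2σ²)), so the posterior is Inverse-Gamma(α + n/2, β + SS/2) = Inverse-Gamma(6.2, 41.045).
The mode of Inverse-Gamma(a, b) is b/(a+1) = 41.045/7.2 ≈ 5.7007.

σ̂²_MAP = 5.7007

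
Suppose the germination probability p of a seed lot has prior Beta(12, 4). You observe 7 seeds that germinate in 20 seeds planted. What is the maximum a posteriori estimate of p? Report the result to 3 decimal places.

p̂_MAP = 0.529

Prior: Beta(12, 4).
Data: 7 successes in 20 trials. The binomial likelihood contributes p^7(1−p)^13, so the posterior is Beta(12+7, 4+13) = Beta(19, 17).
For Beta(a, b) with a, b > 1 the mode is (a−1)/(a+b−2) = 18/34 ≈ 0.529.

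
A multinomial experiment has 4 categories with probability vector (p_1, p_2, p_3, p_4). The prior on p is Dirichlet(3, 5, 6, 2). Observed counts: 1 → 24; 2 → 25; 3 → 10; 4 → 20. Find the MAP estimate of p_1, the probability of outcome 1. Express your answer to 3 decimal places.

The posterior is Dirichlet(αᵢ + nᵢ) = Dirichlet(27, 30, 16, 22).
For a Dirichlet(a₁,…,a_K) with all aᵢ > 1, the mode has j-th component (aⱼ − 1)/(Σaᵢ − K).
Here Σaᵢ = 95 and K = 4, so p_1 = (27 − 1)/(95 − 4) = 26/91 ≈ 0.286.

MAP estimate: 0.286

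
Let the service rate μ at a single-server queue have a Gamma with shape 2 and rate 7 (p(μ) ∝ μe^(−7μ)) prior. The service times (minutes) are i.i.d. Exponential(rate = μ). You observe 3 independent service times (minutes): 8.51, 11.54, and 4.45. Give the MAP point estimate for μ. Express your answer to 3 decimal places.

μ̂_MAP = 0.127

The Exponential(rate=μ) likelihood is ∝ μ^n e^(−μΣtᵢ). Here n = 3 and Σtᵢ = 8.51 + 11.54 + 4.45 = 24.50.
Posterior ∝ μe^(−7μ) · μ^3e^(−24.50μ) = μ^4e^(−31.50μ), i.e. Gamma(5, 31.50).
Mode = (a−1)/b = 4/31.50 ≈ 0.127.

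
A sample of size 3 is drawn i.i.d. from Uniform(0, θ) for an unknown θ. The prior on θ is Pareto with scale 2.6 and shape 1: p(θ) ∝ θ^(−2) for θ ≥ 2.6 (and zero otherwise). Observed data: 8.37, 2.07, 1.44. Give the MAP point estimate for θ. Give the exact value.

The Uniform(0, θ) likelihood is θ^(−n) for θ ≥ max(xᵢ), zero otherwise. Here max(xᵢ) = 8.37.
Posterior ∝ θ^(−2) · θ^(−3) = θ^(−5) on θ ≥ max(2.6, 8.37) = 8.37.
This density is strictly decreasing in θ, so the posterior mode lies at the lower boundary of the support.

θ̂_MAP = 8.37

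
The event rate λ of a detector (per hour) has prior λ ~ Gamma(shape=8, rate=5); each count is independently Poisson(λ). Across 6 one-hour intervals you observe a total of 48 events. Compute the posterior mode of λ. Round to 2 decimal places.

Σxᵢ = 48, n = 6.
Posterior ∝ λ^7e^(−5λ) · λ^48e^(−6λ) = λ^55e^(−11λ), i.e. Gamma(shape=56, rate=11).
The mode of a Gamma(a, b) with a ≥ 1 (shape–rate) is (a−1)/b = 55/11 ≈ 5.00.

λ̂_MAP = 5.00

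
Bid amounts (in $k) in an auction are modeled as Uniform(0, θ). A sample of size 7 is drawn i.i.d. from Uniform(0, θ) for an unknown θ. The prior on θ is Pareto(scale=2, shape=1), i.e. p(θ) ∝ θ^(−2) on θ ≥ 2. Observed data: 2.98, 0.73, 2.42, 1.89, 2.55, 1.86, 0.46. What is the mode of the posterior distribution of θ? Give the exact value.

θ̂_MAP = 2.98

The Uniform(0, θ) likelihood is θ^(−n) for θ ≥ max(xᵢ), zero otherwise. Here max(xᵢ) = 2.98.
Posterior ∝ θ^(−2) · θ^(−7) = θ^(−9) on θ ≥ max(2, 2.98) = 2.98.
This density is strictly decreasing in θ, so the posterior mode lies at the lower boundary of the support.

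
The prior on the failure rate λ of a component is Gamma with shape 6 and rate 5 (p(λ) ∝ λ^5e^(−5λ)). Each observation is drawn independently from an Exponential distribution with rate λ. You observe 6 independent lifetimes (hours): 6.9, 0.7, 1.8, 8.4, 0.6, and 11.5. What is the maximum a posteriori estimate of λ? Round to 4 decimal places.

The Exponential(rate=λ) likelihood is ∝ λ^n e^(−λΣtᵢ). Here n = 6 and Σtᵢ = 6.9 + 0.7 + 1.8 + 8.4 + 0.6 + 11.5 = 29.9.
Posterior ∝ λ^5e^(−5λ) · λ^6e^(−29.9λ) = λ^11e^(−34.9λ), i.e. Gamma(12, 34.9).
Mode = (a−1)/b = 11/34.9 ≈ 0.3152.

λ̂_MAP = 0.3152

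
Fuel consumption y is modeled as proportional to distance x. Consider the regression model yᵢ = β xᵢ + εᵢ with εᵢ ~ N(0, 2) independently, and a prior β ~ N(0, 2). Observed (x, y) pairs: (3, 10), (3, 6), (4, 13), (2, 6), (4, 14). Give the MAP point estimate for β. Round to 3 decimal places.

log p(β | y) = −Σ(yᵢ − βxᵢ)²/(2·2) − β²/(2·2) + const.
Setting the derivative to zero: Σxᵢ(yᵢ − βxᵢ)/2 − β/2 = 0, so β = Σxᵢyᵢ / (Σxᵢ² + σ²/τ²).
Σxᵢyᵢ = 3·10 + 3·6 + 4·13 + 2·6 + 4·14 = 168; Σxᵢ² = 54; σ²/τ² = 1.
β̂_MAP = 168 / (54 + 1) = 168/55 ≈ 3.055.

β̂_MAP = 3.055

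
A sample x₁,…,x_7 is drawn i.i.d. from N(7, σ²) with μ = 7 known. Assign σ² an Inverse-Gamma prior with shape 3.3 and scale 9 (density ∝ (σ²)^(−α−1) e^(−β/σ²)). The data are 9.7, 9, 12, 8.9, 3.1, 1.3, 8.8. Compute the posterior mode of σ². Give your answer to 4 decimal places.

σ̂²_MAP = 6.9769

Sum of squared deviations about the known mean: SS = (9.7−7)² + (9−7)² + (12−7)² + (8.9−7)² + (3.1−7)² + (1.3−7)² + (8.8−7)² = 90.84.
The Normal likelihood contributes (σ²)^(−n/2) exp(−SS/(2σ²)), so the posterior is Inverse-Gamma(α + n/2, β + SS/2) = Inverse-Gamma(6.8, 54.42).
The mode of Inverse-Gamma(a, b) is b/(a+1) = 54.42/7.8 ≈ 6.9769.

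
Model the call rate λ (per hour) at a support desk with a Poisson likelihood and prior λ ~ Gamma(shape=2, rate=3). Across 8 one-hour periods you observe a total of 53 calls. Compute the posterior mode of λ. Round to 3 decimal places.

λ̂_MAP = 4.909

Σxᵢ = 53, n = 8.
Posterior ∝ λe^(−3λ) · λ^53e^(−8λ) = λ^54e^(−11λ), i.e. Gamma(shape=55, rate=11).
The mode of a Gamma(a, b) with a ≥ 1 (shape–rate) is (a−1)/b = 54/11 ≈ 4.909.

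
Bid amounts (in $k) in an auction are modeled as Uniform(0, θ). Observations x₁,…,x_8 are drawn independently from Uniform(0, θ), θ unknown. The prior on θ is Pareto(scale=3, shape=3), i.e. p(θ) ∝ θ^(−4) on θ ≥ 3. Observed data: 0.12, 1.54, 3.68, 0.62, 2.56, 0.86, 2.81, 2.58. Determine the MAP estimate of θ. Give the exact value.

The Uniform(0, θ) likelihood is θ^(−n) for θ ≥ max(xᵢ), zero otherwise. Here max(xᵢ) = 3.68.
Posterior ∝ θ^(−4) · θ^(−8) = θ^(−12) on θ ≥ max(3, 3.68) = 3.68.
This density is strictly decreasing in θ, so the posterior mode lies at the lower boundary of the support.

θ̂_MAP = 3.68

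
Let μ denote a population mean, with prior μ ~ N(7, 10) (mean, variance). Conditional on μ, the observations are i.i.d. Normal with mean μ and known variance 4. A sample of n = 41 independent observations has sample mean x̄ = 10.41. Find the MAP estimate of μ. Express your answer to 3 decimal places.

n = 41, x̄ = 10.41.
For a Normal prior and Normal likelihood with known variance, the posterior is Normal; its mode equals its mean, the precision-weighted average.
Prior precision 1/σ₀² = 1/10 = 0.1; data precision n/σ² = 41/4 = 10.25.
μ̂ = (0.1·7 + 10.25·10.41) / (0.1 + 10.25) = 107.4025/10.35 = 42961/4140 ≈ 10.377.

μ̂_MAP = 10.377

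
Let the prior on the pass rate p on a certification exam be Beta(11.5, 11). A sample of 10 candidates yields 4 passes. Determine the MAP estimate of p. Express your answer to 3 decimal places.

p̂_MAP = 0.475

Prior: Beta(11.5, 11).
Data: 4 successes in 10 trials. The binomial likelihood contributes p^4(1−p)^6, so the posterior is Beta(11.5+4, 11+6) = Beta(15.5, 17).
For Beta(a, b) with a, b > 1 the mode is (a−1)/(a+b−2) = 14.5/30.5 ≈ 0.475.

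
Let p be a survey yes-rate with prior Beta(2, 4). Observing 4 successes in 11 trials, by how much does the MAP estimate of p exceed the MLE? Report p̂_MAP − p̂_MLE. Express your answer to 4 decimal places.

Posterior is Beta(6, 11); MAP = (6−1)/(17−2) = 5/15 ≈ 0.33333.
MLE ignores the prior: p̂_MLE = k/n = 4/11 ≈ 0.36364.
Difference = 5/15 − 4/11 = -1/33 ≈ -0.0303.

MAP − MLE = -0.0303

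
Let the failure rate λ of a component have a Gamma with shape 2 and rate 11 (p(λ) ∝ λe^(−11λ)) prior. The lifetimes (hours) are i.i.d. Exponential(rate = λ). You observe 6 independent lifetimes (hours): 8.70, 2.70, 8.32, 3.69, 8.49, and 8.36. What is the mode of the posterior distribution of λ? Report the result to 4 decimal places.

λ̂_MAP = 0.1366

The Exponential(rate=λ) likelihood is ∝ λ^n e^(−λΣtᵢ). Here n = 6 and Σtᵢ = 8.70 + 2.70 + 8.32 + 3.69 + 8.49 + 8.36 = 40.26.
Posterior ∝ λe^(−11λ) · λ^6e^(−40.26λ) = λ^7e^(−51.26λ), i.e. Gamma(8, 51.26).
Mode = (a−1)/b = 7/51.26 ≈ 0.1366.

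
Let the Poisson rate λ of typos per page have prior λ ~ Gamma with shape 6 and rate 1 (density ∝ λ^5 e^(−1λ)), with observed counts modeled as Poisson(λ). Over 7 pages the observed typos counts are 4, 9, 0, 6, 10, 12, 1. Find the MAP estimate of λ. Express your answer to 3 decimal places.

Σxᵢ = 4+9+0+6+10+12+1 = 42, with n = 7.
Posterior ∝ λ^5e^(−1λ) · λ^42e^(−7λ) = λ^47e^(−8λ), i.e. Gamma(shape=48, rate=8).
The mode of a Gamma(a, b) with a ≥ 1 (shape–rate) is (a−1)/b = 47/8 ≈ 5.875.

λ̂_MAP = 5.875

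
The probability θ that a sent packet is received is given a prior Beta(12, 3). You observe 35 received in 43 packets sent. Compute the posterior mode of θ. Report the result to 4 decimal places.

Prior: Beta(12, 3).
Data: 35 successes in 43 trials. The binomial likelihood contributes θ^35(1−θ)^8, so the posterior is Beta(12+35, 3+8) = Beta(47, 11).
For Beta(a, b) with a, b > 1 the mode is (a−1)/(a+b−2) = 46/56 ≈ 0.8214.

θ̂_MAP = 0.8214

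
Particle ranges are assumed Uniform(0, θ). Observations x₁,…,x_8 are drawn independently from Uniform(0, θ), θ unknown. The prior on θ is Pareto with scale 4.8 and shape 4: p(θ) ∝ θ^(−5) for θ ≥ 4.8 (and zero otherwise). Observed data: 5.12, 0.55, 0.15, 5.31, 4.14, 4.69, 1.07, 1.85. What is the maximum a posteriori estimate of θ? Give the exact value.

θ̂_MAP = 5.31

The Uniform(0, θ) likelihood is θ^(−n) for θ ≥ max(xᵢ), zero otherwise. Here max(xᵢ) = 5.31.
Posterior ∝ θ^(−5) · θ^(−8) = θ^(−13) on θ ≥ max(4.8, 5.31) = 5.31.
This density is strictly decreasing in θ, so the posterior mode lies at the lower boundary of the support.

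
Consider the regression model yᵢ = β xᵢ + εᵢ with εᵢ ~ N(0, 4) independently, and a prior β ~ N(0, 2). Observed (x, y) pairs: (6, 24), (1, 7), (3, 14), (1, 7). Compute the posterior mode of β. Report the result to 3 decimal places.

β̂_MAP = 4.082

log p(β | y) = −Σ(yᵢ − βxᵢ)²/(2·4) − β²/(2·2) + const.
Setting the derivative to zero: Σxᵢ(yᵢ − βxᵢ)/4 − β/2 = 0, so β = Σxᵢyᵢ / (Σxᵢ² + σ²/τ²).
Σxᵢyᵢ = 6·24 + 1·7 + 3·14 + 1·7 = 200; Σxᵢ² = 47; σ²/τ² = 2.
β̂_MAP = 200 / (47 + 2) = 200/49 ≈ 4.082.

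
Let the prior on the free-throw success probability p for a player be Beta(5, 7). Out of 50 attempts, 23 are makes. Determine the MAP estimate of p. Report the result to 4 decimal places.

Prior: Beta(5, 7).
Data: 23 successes in 50 trials. The binomial likelihood contributes p^23(1−p)^27, so the posterior is Beta(5+23, 7+27) = Beta(28, 34).
For Beta(a, b) with a, b > 1 the mode is (a−1)/(a+b−2) = 27/60 ≈ 0.4500.

p̂_MAP = 0.4500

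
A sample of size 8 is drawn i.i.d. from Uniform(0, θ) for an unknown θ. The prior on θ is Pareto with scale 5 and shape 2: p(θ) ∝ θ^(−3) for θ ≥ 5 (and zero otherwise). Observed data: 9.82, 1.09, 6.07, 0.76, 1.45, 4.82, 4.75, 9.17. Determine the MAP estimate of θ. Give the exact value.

θ̂_MAP = 9.82

The Uniform(0, θ) likelihood is θ^(−n) for θ ≥ max(xᵢ), zero otherwise. Here max(xᵢ) = 9.82.
Posterior ∝ θ^(−3) · θ^(−8) = θ^(−11) on θ ≥ max(5, 9.82) = 9.82.
This density is strictly decreasing in θ, so the posterior mode lies at the lower boundary of the support.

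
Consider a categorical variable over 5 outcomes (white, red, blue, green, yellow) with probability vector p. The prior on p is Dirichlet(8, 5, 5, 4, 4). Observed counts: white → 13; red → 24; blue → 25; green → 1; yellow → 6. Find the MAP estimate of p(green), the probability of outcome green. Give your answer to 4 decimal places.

MAP estimate of p(green) = 0.0444

The posterior is Dirichlet(αᵢ + nᵢ) = Dirichlet(21, 29, 30, 5, 10).
For a Dirichlet(a₁,…,a_K) with all aᵢ > 1, the mode has j-th component (aⱼ − 1)/(Σaᵢ − K).
Here Σaᵢ = 95 and K = 5, so p(green) = (5 − 1)/(95 − 5) = 4/90 ≈ 0.0444.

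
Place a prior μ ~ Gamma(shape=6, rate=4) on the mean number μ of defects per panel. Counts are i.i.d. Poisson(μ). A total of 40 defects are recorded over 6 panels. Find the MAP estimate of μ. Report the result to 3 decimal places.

Σxᵢ = 40, n = 6.
Posterior ∝ μ^5e^(−4μ) · μ^40e^(−6μ) = μ^45e^(−10μ), i.e. Gamma(shape=46, rate=10).
The mode of a Gamma(a, b) with a ≥ 1 (shape–rate) is (a−1)/b = 45/10 ≈ 4.500.

μ̂_MAP = 4.500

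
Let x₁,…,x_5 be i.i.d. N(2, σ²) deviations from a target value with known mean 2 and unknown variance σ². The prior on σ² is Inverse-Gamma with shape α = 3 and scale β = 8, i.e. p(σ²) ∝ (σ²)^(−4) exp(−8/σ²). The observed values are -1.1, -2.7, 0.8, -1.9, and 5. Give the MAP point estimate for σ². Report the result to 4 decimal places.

σ̂²_MAP = 5.6423

Sum of squared deviations about the known mean: SS = (-1.1−2)² + (-2.7−2)² + (0.8−2)² + (-1.9−2)² + (5−2)² = 57.35.
The Normal likelihood contributes (σ²)^(−n/2) exp(−SS/(2σ²)), so the posterior is Inverse-Gamma(α + n/2, β + SS/2) = Inverse-Gamma(5.5, 36.675).
The mode of Inverse-Gamma(a, b) is b/(a+1) = 36.675/6.5 ≈ 5.6423.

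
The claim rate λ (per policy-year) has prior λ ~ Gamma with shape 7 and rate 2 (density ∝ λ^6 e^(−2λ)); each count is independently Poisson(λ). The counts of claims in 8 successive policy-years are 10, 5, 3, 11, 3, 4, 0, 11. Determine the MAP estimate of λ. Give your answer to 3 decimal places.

Σxᵢ = 10+5+3+11+3+4+0+11 = 47, with n = 8.
Posterior ∝ λ^6e^(−2λ) · λ^47e^(−8λ) = λ^53e^(−10λ), i.e. Gamma(shape=54, rate=10).
The mode of a Gamma(a, b) with a ≥ 1 (shape–rate) is (a−1)/b = 53/10 ≈ 5.300.

λ̂_MAP = 5.300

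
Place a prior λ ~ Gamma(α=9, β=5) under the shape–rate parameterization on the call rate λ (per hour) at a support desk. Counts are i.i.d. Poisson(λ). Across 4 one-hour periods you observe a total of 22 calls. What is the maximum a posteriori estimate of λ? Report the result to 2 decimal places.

Σxᵢ = 22, n = 4.
Posterior ∝ λ^8e^(−5λ) · λ^22e^(−4λ) = λ^30e^(−9λ), i.e. Gamma(shape=31, rate=9).
The mode of a Gamma(a, b) with a ≥ 1 (shape–rate) is (a−1)/b = 30/9 ≈ 3.33.

λ̂_MAP = 3.33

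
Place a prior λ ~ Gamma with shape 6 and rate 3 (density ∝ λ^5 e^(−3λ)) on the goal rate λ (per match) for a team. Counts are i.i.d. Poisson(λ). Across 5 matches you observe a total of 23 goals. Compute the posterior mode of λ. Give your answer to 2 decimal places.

λ̂_MAP = 3.50

Σxᵢ = 23, n = 5.
Posterior ∝ λ^5e^(−3λ) · λ^23e^(−5λ) = λ^28e^(−8λ), i.e. Gamma(shape=29, rate=8).
The mode of a Gamma(a, b) with a ≥ 1 (shape–rate) is (a−1)/b = 28/8 ≈ 3.50.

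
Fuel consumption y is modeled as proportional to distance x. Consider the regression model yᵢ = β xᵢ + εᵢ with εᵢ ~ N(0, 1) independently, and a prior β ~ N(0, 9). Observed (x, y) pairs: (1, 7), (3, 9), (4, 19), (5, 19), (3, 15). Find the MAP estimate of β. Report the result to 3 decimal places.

β̂_MAP = 4.159

log p(β | y) = −Σ(yᵢ − βxᵢ)²/(2·1) − β²/(2·9) + const.
Setting the derivative to zero: Σxᵢ(yᵢ − βxᵢ)/1 − β/9 = 0, so β = Σxᵢyᵢ / (Σxᵢ² + σ²/τ²).
Σxᵢyᵢ = 1·7 + 3·9 + 4·19 + 5·19 + 3·15 = 250; Σxᵢ² = 60; σ²/τ² = 1/9.
β̂_MAP = 250 / (60 + 1/9) = 250/(541/9) = 2250/541 ≈ 4.159.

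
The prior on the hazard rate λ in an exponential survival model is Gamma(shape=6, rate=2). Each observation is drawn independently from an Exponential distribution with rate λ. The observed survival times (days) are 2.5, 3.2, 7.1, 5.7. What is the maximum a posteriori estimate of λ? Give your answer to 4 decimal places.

The Exponential(rate=λ) likelihood is ∝ λ^n e^(−λΣtᵢ). Here n = 4 and Σtᵢ = 2.5 + 3.2 + 7.1 + 5.7 = 18.5.
Posterior ∝ λ^5e^(−2λ) · λ^4e^(−18.5λ) = λ^9e^(−20.5λ), i.e. Gamma(10, 20.5).
Mode = (a−1)/b = 9/20.5 ≈ 0.4390.

λ̂_MAP = 0.4390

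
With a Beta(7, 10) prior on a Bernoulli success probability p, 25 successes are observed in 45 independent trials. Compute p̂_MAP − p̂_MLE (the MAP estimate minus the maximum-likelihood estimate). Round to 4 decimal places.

Posterior is Beta(32, 30); MAP = (32−1)/(62−2) = 31/60 ≈ 0.51667.
MLE ignores the prior: p̂_MLE = k/n = 25/45 ≈ 0.55556.
Difference = 31/60 − 25/45 = -7/180 ≈ -0.0389.

MAP − MLE = -0.0389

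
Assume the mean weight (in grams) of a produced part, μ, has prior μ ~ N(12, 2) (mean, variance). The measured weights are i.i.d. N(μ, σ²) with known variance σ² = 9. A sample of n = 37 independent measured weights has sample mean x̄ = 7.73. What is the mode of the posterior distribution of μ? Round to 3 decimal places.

μ̂_MAP = 8.193

n = 37, x̄ = 7.73.
For a Normal prior and Normal likelihood with known variance, the posterior is Normal; its mode equals its mean, the precision-weighted average.
Prior precision 1/σ₀² = 1/2 = 0.5; data precision n/σ² = 37/9.
μ̂ = (0.5·12 + (37/9)·7.73) / (0.5 + 37/9) = (34001/900)/(83/18) = 34001/4150 ≈ 8.193.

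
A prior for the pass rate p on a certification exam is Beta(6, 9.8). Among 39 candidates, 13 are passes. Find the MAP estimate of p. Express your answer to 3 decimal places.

Prior: Beta(6, 9.8).
Data: 13 successes in 39 trials. The binomial likelihood contributes p^13(1−p)^26, so the posterior is Beta(6+13, 9.8+26) = Beta(19, 35.8).
For Beta(a, b) with a, b > 1 the mode is (a−1)/(a+b−2) = 18/52.8 ≈ 0.341.

p̂_MAP = 0.341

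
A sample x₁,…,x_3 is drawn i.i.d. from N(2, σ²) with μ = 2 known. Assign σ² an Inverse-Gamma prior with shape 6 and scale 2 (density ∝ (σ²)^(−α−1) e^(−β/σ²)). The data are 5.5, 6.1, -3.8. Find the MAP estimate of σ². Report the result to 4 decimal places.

Sum of squared deviations about the known mean: SS = (5.5−2)² + (6.1−2)² + (-3.8−2)² = 62.7.
The Normal likelihood contributes (σ²)^(−n/2) exp(−SS/(2σ²)), so the posterior is Inverse-Gamma(α + n/2, β + SS/2) = Inverse-Gamma(7.5, 33.35).
The mode of Inverse-Gamma(a, b) is b/(a+1) = 33.35/8.5 ≈ 3.9235.

σ̂²_MAP = 3.9235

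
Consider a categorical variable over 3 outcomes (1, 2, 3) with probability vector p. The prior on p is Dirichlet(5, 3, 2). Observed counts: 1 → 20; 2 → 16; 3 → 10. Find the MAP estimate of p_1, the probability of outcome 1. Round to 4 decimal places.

MAP estimate: 0.4528

The posterior is Dirichlet(αᵢ + nᵢ) = Dirichlet(25, 19, 12).
For a Dirichlet(a₁,…,a_K) with all aᵢ > 1, the mode has j-th component (aⱼ − 1)/(Σaᵢ − K).
Here Σaᵢ = 56 and K = 3, so p_1 = (25 − 1)/(56 − 3) = 24/53 ≈ 0.4528.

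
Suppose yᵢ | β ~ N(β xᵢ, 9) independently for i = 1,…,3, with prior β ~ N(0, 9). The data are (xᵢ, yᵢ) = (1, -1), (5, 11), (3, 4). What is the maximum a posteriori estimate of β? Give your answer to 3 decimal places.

log p(β | y) = −Σ(yᵢ − βxᵢ)²/(2·9) − β²/(2·9) + const.
Setting the derivative to zero: Σxᵢ(yᵢ − βxᵢ)/9 − β/9 = 0, so β = Σxᵢyᵢ / (Σxᵢ² + σ²/τ²).
Σxᵢyᵢ = 1·(-1) + 5·11 + 3·4 = 66; Σxᵢ² = 35; σ²/τ² = 1.
β̂_MAP = 66 / (35 + 1) = 66/36 ≈ 1.833.

β̂_MAP = 1.833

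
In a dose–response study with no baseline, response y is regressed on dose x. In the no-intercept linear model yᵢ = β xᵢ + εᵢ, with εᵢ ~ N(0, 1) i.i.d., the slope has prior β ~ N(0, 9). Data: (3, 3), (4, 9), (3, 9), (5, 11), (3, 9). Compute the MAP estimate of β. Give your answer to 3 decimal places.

log p(β | y) = −Σ(yᵢ − βxᵢ)²/(2·1) − β²/(2·9) + const.
Setting the derivative to zero: Σxᵢ(yᵢ − βxᵢ)/1 − β/9 = 0, so β = Σxᵢyᵢ / (Σxᵢ² + σ²/τ²).
Σxᵢyᵢ = 3·3 + 4·9 + 3·9 + 5·11 + 3·9 = 154; Σxᵢ² = 68; σ²/τ² = 1/9.
β̂_MAP = 154 / (68 + 1/9) = 154/(613/9) = 1386/613 ≈ 2.261.

β̂_MAP = 2.261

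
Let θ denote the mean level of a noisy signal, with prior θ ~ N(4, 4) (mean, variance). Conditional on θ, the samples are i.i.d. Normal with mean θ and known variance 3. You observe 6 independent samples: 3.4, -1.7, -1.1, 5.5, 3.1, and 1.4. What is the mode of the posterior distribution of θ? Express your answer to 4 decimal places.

θ̂_MAP = 2.0148

n = 6; x̄ = (3.4 + (-1.7) + (-1.1) + 5.5 + 3.1 + 1.4)/6 = 10.6/6 = 53/30 ≈ 1.7667.
For a Normal prior and Normal likelihood with known variance, the posterior is Normal; its mode equals its mean, the precision-weighted average.
Prior precision 1/σ₀² = 1/4 = 0.25; data precision n/σ² = 6/3 = 2.
θ̂ = (0.25·4 + 2·(53/30)) / (0.25 + 2) = (68/15)/2.25 = 272/135 ≈ 2.0148.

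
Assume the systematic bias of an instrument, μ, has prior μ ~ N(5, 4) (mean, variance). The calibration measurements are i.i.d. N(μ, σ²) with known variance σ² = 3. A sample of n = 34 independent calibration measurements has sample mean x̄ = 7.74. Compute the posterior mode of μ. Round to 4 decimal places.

n = 34, x̄ = 7.74.
For a Normal prior and Normal likelihood with known variance, the posterior is Normal; its mode equals its mean, the precision-weighted average.
Prior precision 1/σ₀² = 1/4 = 0.25; data precision n/σ² = 34/3.
μ̂ = (0.25·5 + (34/3)·7.74) / (0.25 + 34/3) = 88.97/(139/12) = 26691/3475 ≈ 7.6809.

μ̂_MAP = 7.6809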